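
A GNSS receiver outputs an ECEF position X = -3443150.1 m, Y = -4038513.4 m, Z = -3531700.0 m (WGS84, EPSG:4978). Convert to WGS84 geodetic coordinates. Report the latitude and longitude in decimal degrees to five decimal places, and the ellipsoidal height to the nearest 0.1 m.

λ = atan2(Y, X) = -130.45019986°; p = √(X²+Y²) = 5307058.8 m.
Bowring's method on WGS84 (a = 6378137 m, b = 6356752.314 m) gives φ = -33.82029973°, h = 3226.203 m.

lat -33.82030°, lon -130.45020°, h 3226.2 m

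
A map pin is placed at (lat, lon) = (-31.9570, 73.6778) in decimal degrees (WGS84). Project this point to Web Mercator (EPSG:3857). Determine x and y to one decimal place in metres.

Web Mercator is spherical with R = a = 6378137 m.
x = R·λ = 6378137 × 1.285920196 = 8201775.179 m.
y = R·ln tan(π/4 + φ/2) = 6378137 × -0.589148137 = -3757667.532 m.

x 8201775.2 m, y -3757667.5 m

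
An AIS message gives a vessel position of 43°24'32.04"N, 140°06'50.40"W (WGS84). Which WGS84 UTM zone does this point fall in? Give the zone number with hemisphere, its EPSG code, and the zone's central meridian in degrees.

UTM zone = ⌊(λ + 180)/6⌋ + 1; -140.1140° ∈ [-144°, -138°) → zone 7.
Hemisphere: N (φ ≥ 0).
Central meridian λ₀ = 6×7 − 183 = -141°.
EPSG code: 32607.

Zone 7N (EPSG:32607), central meridian -141°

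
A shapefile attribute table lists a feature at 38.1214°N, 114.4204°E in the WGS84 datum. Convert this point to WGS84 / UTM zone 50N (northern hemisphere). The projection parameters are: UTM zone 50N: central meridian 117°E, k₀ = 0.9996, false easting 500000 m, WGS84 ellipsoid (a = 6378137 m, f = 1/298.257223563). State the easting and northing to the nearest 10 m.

E 273870 m, N 4222430 m

Zone 50 central meridian λ₀ = 6×50 − 183 = 117°; Δλ = -2.5796°.
Transverse Mercator on WGS84 with k₀ = 0.9996 gives E = 273873.535 m, N = 4222428.389 m.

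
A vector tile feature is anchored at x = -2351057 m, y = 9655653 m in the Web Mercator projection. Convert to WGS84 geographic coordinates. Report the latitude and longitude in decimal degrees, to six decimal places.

R = 6378137 m. λ = x/R = -21.11990437°.
φ = 2·arctan(exp(y/R)) − 90° = 2·arctan(4.54427) − 90° = 65.17889962°.

lat 65.178900°, lon -21.119904°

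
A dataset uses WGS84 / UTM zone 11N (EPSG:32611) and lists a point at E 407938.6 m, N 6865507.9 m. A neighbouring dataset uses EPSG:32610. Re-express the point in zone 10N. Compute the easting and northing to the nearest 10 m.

UTM 11N → geographic: φ = 61.91099990°, λ = -118.75270076°.
UTM 10N (λ₀ = -123°) forward: E = 722996.877 m, N = 6871562.139 m.

E 723000 m, N 6871560 m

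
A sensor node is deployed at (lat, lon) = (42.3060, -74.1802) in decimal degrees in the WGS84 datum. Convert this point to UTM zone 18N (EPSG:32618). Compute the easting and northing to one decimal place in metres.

E 567567.9 m, N 4684077.3 m

Zone 18 central meridian λ₀ = 6×18 − 183 = -75°; Δλ = +0.8198°.
Transverse Mercator on WGS84 with k₀ = 0.9996 gives E = 567567.858 m, N = 4684077.338 m.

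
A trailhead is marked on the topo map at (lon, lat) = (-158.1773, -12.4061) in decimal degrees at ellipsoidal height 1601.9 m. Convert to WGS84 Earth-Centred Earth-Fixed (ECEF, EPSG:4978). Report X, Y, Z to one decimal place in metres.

WGS84: a = 6378137 m, e² = 0.006694380; N(φ) = a/√(1−e²sin²φ) = 6379122.604 m.
X = (N+h)·cosφ·cosλ = -5785156.409 m; Y = (N+h)·cosφ·sinλ = -2316556.591 m; Z = (N(1−e²)+h)·sinφ = -1361655.877 m.

X -5785156.4 m, Y -2316556.6 m, Z -1361655.9 m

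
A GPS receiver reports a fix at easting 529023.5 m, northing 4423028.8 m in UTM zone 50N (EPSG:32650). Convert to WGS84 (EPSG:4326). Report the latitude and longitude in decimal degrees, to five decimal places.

Zone 50N: λ₀ = 117°, k₀ = 0.9996, false easting 500000 m.
Meridian distance M = (N − FN)/k₀ = 4424798.7 m.
Inverse transverse Mercator on WGS84 gives φ = 39.95689973°, λ = 117.33980019°.

lat 39.95690°, lon 117.33980°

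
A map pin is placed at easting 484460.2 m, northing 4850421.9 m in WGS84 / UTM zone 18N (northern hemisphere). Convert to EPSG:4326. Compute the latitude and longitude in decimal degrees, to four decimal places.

lat 43.8067°, lon -75.1932°

Zone 18N: λ₀ = -75°, k₀ = 0.9996, false easting 500000 m.
Meridian distance M = (N − FN)/k₀ = 4852362.8 m.
Inverse transverse Mercator on WGS84 gives φ = 43.80669967°, λ = -75.19319950°.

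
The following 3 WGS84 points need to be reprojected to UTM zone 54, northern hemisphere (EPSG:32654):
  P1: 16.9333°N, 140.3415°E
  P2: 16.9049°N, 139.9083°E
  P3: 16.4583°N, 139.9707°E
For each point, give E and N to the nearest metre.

P1: E 429881 m, N 1872294 m; P2: E 383732 m, N 1869357 m; P3: E 390123 m, N 1819911 m

UTM zone 54N: λ₀ = 141°, k₀ = 0.9996.
P1 (16.9333°, 140.3415°) → (429881.092, 1872293.736) m.
P2 (16.9049°, 139.9083°) → (383731.586, 1869356.770) m.
P3 (16.4583°, 139.9707°) → (390123.110, 1819910.698) m.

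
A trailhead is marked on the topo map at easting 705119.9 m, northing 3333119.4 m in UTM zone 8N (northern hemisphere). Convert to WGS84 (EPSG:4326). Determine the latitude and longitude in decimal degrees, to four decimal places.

lat 30.1121°, lon -132.8711°

Zone 8N: λ₀ = -135°, k₀ = 0.9996, false easting 500000 m.
Meridian distance M = (N − FN)/k₀ = 3334453.2 m.
Inverse transverse Mercator on WGS84 gives φ = 30.11209973°, λ = -132.87110029°.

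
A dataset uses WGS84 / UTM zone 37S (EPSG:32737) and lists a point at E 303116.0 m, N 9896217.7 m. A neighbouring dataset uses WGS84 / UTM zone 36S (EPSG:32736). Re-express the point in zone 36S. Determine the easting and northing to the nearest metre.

UTM 37S → geographic: φ = -0.93849960°, λ = 37.23070041°.
UTM 36S (λ₀ = 33°) forward: E = 971139.287 m, N = 9895982.202 m.

E 971139 m, N 9895982 m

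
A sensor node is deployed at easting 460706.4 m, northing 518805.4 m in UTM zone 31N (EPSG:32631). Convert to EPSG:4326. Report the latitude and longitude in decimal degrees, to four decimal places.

lat 4.6936°, lon 2.6457°

Zone 31N: λ₀ = 3°, k₀ = 0.9996, false easting 500000 m.
Meridian distance M = (N − FN)/k₀ = 519013.0 m.
Inverse transverse Mercator on WGS84 gives φ = 4.69359997°, λ = 2.64570035°.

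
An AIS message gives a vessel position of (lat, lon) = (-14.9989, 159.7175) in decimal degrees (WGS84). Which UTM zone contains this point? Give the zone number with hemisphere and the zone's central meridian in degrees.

UTM zone = ⌊(λ + 180)/6⌋ + 1; 159.7175° ∈ [156°, 162°) → zone 57.
Hemisphere: S (φ < 0).
Central meridian λ₀ = 6×57 − 183 = 159°.

Zone 57S, central meridian 159°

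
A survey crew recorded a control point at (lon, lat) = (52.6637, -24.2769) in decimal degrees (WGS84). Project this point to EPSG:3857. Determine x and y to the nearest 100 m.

x 5862500 m, y -2787200 m

Web Mercator is spherical with R = a = 6378137 m.
x = R·λ = 6378137 × 0.919154961 = 5862496.267 m.
y = R·ln tan(π/4 + φ/2) = 6378137 × -0.436990624 = -2787186.065 m.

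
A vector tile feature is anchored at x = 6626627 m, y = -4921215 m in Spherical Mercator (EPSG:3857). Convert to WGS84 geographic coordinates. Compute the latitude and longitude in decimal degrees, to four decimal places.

R = 6378137 m. λ = x/R = 59.52800316°.
φ = 2·arctan(exp(y/R)) − 90° = 2·arctan(0.46228) − 90° = -40.37929873°.

lat -40.3793°, lon 59.5280°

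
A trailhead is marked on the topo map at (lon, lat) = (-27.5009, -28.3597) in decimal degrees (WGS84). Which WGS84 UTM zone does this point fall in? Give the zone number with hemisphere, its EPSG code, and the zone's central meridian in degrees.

UTM zone = ⌊(λ + 180)/6⌋ + 1; -27.5009° ∈ [-30°, -24°) → zone 26.
Hemisphere: S (φ < 0).
Central meridian λ₀ = 6×26 − 183 = -27°.
EPSG code: 32726.

Zone 26S (EPSG:32726), central meridian -27°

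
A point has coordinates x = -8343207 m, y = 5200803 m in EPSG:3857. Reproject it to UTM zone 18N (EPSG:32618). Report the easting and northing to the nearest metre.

Web Mercator inverse (R = 6378137 m) → φ = 42.26529791°, λ = -74.94830367°.
UTM 18N forward: E = 504263.538 m, N = 4679233.925 m.

E 504264 m, N 4679234 m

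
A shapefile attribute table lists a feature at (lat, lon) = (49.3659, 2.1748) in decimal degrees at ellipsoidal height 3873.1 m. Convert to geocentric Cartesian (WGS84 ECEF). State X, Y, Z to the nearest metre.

WGS84: a = 6378137 m, e² = 0.006694380; N(φ) = a/√(1−e²sin²φ) = 6390467.561 m.
X = (N+h)·cosφ·cosλ = 4161161.383 m; Y = (N+h)·cosφ·sinλ = 158022.851 m; Z = (N(1−e²)+h)·sinφ = 4820096.705 m.

X 4161161 m, Y 158023 m, Z 4820097 m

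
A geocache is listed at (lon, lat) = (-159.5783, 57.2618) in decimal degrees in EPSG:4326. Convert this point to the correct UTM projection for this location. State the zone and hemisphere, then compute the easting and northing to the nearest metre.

Longitude -159.5783° lies in the 6° band [-162°, -156°), giving zone 4; latitude is north of the equator, so 4N.
Zone 4 central meridian λ₀ = 6×4 − 183 = -159°; Δλ = -0.5783°.
Transverse Mercator on WGS84 with k₀ = 0.9996 gives E = 465116.806 m, N = 6346676.967 m.

Zone 4N: E 465117 m, N 6346677 m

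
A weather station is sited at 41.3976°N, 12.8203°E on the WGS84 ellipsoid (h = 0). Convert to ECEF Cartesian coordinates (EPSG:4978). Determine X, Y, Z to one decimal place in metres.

X 4672057.9 m, Y 1063206.4 m, Z 4195647.8 m

WGS84: a = 6378137 m, e² = 0.006694380; N(φ) = a/√(1−e²sin²φ) = 6387493.219 m.
X = (N+h)·cosφ·cosλ = 4672057.878 m; Y = (N+h)·cosφ·sinλ = 1063206.409 m; Z = (N(1−e²)+h)·sinφ = 4195647.798 m.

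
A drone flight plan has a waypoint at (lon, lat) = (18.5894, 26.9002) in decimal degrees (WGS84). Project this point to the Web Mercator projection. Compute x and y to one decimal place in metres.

Web Mercator is spherical with R = a = 6378137 m.
x = R·λ = 6378137 × 0.324446236 = 2069362.542 m.
y = R·ln tan(π/4 + φ/2) = 6378137 × 0.487761329 = 3111008.581 m.

x 2069362.5 m, y 3111008.6 m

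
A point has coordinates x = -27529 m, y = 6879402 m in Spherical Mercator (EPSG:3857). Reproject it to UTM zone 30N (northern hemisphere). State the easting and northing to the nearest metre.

E 687113 m, N 5813131 m

Web Mercator inverse (R = 6378137 m) → φ = 52.43630095°, λ = -0.24729721°.
UTM 30N forward: E = 687113.425 m, N = 5813130.782 m.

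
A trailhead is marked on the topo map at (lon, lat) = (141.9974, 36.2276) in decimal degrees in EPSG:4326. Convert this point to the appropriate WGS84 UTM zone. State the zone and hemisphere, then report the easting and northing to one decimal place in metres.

Zone 54N: E 589635.7 m, N 4009654.2 m

Longitude 141.9974° lies in the 6° band [138°, 144°), giving zone 54; latitude is north of the equator, so 54N.
Zone 54 central meridian λ₀ = 6×54 − 183 = 141°; Δλ = +0.9974°.
Transverse Mercator on WGS84 with k₀ = 0.9996 gives E = 589635.656 m, N = 4009654.212 m.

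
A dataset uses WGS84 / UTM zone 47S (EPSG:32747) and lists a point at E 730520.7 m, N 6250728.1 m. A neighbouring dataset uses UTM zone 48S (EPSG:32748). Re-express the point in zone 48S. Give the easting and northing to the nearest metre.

UTM 47S → geographic: φ = -33.85860038°, λ = 101.49180020°.
UTM 48S (λ₀ = 105°) forward: E = 175412.055 m, N = 6247981.330 m.

E 175412 m, N 6247981 m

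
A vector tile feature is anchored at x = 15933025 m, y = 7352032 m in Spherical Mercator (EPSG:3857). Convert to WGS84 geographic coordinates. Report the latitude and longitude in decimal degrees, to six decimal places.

lat 54.949297°, lon 143.128799°

R = 6378137 m. λ = x/R = 143.12879880°.
φ = 2·arctan(exp(y/R)) − 90° = 2·arctan(3.16671) − 90° = 54.94929748°.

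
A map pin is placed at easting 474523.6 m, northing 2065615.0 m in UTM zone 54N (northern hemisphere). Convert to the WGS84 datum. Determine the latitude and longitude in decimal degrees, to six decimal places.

lat 18.681600°, lon 140.758400°

Zone 54N: λ₀ = 141°, k₀ = 0.9996, false easting 500000 m.
Meridian distance M = (N − FN)/k₀ = 2066441.6 m.
Inverse transverse Mercator on WGS84 gives φ = 18.68159998°, λ = 140.75840008°.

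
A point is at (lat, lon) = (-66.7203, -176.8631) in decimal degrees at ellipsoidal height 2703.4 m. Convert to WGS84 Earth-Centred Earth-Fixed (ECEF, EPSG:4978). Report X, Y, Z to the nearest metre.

WGS84: a = 6378137 m, e² = 0.006694380; N(φ) = a/√(1−e²sin²φ) = 6396227.850 m.
X = (N+h)·cosφ·cosλ = -2525196.716 m; Y = (N+h)·cosφ·sinλ = -138390.886 m; Z = (N(1−e²)+h)·sinφ = -5838638.893 m.

X -2525197 m, Y -138391 m, Z -5838639 m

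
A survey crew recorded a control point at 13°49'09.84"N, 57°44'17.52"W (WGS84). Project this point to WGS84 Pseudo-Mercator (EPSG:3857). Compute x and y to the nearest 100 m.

x -6427400 m, y 1553500 m

Web Mercator is spherical with R = a = 6378137 m.
x = R·λ = 6378137 × -1.007721694 = -6427387.023 m.
y = R·ln tan(π/4 + φ/2) = 6378137 × 0.243567187 = 1553504.886 m.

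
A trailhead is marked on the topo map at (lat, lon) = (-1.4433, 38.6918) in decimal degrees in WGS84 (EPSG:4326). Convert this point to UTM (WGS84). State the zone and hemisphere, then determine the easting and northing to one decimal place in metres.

Zone 37S: E 465715.7 m, N 9840469.3 m

Longitude 38.6918° lies in the 6° band [36°, 42°), giving zone 37; latitude is south of the equator, so 37S.
Zone 37 central meridian λ₀ = 6×37 − 183 = 39°; Δλ = -0.3082°.
Transverse Mercator on WGS84 with k₀ = 0.9996 gives E = 465715.698 m, N = 9840469.323 m.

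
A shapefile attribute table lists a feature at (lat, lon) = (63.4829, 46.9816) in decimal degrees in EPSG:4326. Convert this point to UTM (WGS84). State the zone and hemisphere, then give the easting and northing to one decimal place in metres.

Longitude 46.9816° lies in the 6° band [42°, 48°), giving zone 38; latitude is north of the equator, so 38N.
Zone 38 central meridian λ₀ = 6×38 − 183 = 45°; Δλ = +1.9816°.
Transverse Mercator on WGS84 with k₀ = 0.9996 gives E = 598699.680 m, N = 7040921.812 m.

Zone 38N: E 598699.7 m, N 7040921.8 m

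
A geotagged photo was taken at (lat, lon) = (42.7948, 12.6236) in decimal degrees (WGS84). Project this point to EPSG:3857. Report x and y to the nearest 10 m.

Web Mercator is spherical with R = a = 6378137 m.
x = R·λ = 6378137 × 0.220323383 = 1405252.724 m.
y = R·ln tan(π/4 + φ/2) = 6378137 × 0.827951844 = 5280790.288 m.

x 1405250 m, y 5280790 m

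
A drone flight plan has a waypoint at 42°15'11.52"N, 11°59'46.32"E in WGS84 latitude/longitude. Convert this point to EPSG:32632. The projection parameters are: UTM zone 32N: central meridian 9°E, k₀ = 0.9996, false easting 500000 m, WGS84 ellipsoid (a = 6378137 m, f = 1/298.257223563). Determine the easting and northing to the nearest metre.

E 747163 m, N 4682237 m

Zone 32 central meridian λ₀ = 6×32 − 183 = 9°; Δλ = +2.9962°.
Transverse Mercator on WGS84 with k₀ = 0.9996 gives E = 747163.002 m, N = 4682236.892 m.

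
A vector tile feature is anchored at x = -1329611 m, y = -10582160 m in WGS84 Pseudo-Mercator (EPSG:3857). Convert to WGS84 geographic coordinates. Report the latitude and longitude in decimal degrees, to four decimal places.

lat -68.4504°, lon -11.9441°

R = 6378137 m. λ = x/R = -11.94409883°.
φ = 2·arctan(exp(y/R)) − 90° = 2·arctan(0.19030) − 90° = -68.45039846°.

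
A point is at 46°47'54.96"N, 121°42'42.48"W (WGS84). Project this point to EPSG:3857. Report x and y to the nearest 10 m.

Web Mercator is spherical with R = a = 6378137 m.
x = R·λ = 6378137 × -2.124271649 = -13548895.600 m.
y = R·ln tan(π/4 + φ/2) = 6378137 × 0.926487186 = 5909262.202 m.

x -13548900 m, y 5909260 m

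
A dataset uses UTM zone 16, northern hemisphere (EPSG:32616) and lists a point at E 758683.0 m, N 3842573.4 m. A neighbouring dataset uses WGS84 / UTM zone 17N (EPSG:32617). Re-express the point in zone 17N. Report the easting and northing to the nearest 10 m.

E 209040 m, N 3843540 m

UTM 16N → geographic: φ = 34.69249971°, λ = -84.17610002°.
UTM 17N (λ₀ = -81°) forward: E = 209042.690 m, N = 3843536.124 m.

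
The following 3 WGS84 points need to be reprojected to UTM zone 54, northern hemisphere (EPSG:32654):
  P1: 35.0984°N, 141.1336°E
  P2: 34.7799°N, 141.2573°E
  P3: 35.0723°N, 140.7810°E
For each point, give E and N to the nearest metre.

P1: E 512177 m, N 3883964 m; P2: E 523542 m, N 3848665 m; P3: E 480033 m, N 3881083 m

UTM zone 54N: λ₀ = 141°, k₀ = 0.9996.
P1 (35.0984°, 141.1336°) → (512176.612, 3883963.502) m.
P2 (34.7799°, 141.2573°) → (523541.775, 3848665.407) m.
P3 (35.0723°, 140.7810°) → (480033.465, 3881082.834) m.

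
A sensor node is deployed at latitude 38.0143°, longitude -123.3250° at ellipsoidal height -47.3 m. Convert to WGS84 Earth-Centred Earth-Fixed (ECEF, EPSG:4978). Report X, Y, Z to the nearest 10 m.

X -2764200 m, Y -4204090 m, Z 3906670 m

WGS84: a = 6378137 m, e² = 0.006694380; N(φ) = a/√(1−e²sin²φ) = 6386249.665 m.
X = (N+h)·cosφ·cosλ = -2764196.114 m; Y = (N+h)·cosφ·sinλ = -4204087.728 m; Z = (N(1−e²)+h)·sinφ = 3906665.488 m.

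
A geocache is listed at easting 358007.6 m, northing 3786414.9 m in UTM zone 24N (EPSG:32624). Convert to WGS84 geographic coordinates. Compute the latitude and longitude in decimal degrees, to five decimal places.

Zone 24N: λ₀ = -39°, k₀ = 0.9996, false easting 500000 m.
Meridian distance M = (N − FN)/k₀ = 3787930.1 m.
Inverse transverse Mercator on WGS84 gives φ = 34.20910029°, λ = -40.54130046°.

lat 34.20910°, lon -40.54130°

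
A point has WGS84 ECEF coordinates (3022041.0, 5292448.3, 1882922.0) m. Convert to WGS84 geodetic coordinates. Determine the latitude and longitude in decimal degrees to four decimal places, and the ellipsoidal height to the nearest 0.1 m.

lat 17.2776°, lon 60.2732°, h 2460.2 m

λ = atan2(Y, X) = 60.27320020°; p = √(X²+Y²) = 6094484.5 m.
Bowring's method on WGS84 (a = 6378137 m, b = 6356752.314 m) gives φ = 17.27759984°, h = 2460.227 m.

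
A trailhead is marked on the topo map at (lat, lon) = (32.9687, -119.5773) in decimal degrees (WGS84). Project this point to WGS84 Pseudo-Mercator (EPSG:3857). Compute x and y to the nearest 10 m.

Web Mercator is spherical with R = a = 6378137 m.
x = R·λ = 6378137 × -2.087017596 = -13311284.146 m.
y = R·ln tan(π/4 + φ/2) = 6378137 × 0.610076288 = 3891150.148 m.

x -13311280 m, y 3891150 m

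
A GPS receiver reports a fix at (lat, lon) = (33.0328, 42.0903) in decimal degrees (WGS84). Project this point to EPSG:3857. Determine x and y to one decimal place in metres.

x 4685470.8 m, y 3899658.4 m

Web Mercator is spherical with R = a = 6378137 m.
x = R·λ = 6378137 × 0.734614318 = 4685470.763 m.
y = R·ln tan(π/4 + φ/2) = 6378137 × 0.611410264 = 3899658.425 m.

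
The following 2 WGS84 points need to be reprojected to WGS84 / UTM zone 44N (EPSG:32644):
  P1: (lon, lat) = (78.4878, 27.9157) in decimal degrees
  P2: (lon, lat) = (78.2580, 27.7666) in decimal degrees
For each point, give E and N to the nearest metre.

P1: E 252757 m, N 3090403 m; P2: E 229762 m, N 3074362 m

UTM zone 44N: λ₀ = 81°, k₀ = 0.9996.
P1 (27.9157°, 78.4878°) → (252757.389, 3090402.780) m.
P2 (27.7666°, 78.2580°) → (229762.192, 3074361.884) m.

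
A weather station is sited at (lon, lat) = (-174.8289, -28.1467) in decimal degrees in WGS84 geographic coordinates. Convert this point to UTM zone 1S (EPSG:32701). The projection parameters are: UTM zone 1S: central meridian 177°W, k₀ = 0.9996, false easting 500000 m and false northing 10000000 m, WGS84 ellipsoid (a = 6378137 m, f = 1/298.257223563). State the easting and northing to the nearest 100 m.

Zone 1 central meridian λ₀ = 6×1 − 183 = -177°; Δλ = +2.1711°.
Transverse Mercator on WGS84 with k₀ = 0.9996 gives E = 713206.756 m, N = 6884640.597 m.

E 713200 m, N 6884600 m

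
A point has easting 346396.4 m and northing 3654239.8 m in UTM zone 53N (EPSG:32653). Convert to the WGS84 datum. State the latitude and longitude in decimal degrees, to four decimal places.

lat 33.0158°, lon 133.3555°

Zone 53N: λ₀ = 135°, k₀ = 0.9996, false easting 500000 m.
Meridian distance M = (N − FN)/k₀ = 3655702.1 m.
Inverse transverse Mercator on WGS84 gives φ = 33.01579976°, λ = 133.35549987°.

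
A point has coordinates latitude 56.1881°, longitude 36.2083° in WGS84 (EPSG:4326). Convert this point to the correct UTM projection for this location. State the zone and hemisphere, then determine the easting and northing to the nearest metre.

Zone 37N: E 326760 m, N 6230523 m

Longitude 36.2083° lies in the 6° band [36°, 42°), giving zone 37; latitude is north of the equator, so 37N.
Zone 37 central meridian λ₀ = 6×37 − 183 = 39°; Δλ = -2.7917°.
Transverse Mercator on WGS84 with k₀ = 0.9996 gives E = 326760.455 m, N = 6230522.732 m.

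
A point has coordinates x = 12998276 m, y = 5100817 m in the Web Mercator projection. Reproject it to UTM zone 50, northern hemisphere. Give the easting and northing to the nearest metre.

E 480457 m, N 4605071 m

Web Mercator inverse (R = 6378137 m) → φ = 41.59710171°, λ = 116.76549998°.
UTM 50N forward: E = 480457.236 m, N = 4605071.015 m.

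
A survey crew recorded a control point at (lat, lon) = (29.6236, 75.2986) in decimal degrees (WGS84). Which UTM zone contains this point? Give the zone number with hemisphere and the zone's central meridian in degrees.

UTM zone = ⌊(λ + 180)/6⌋ + 1; 75.2986° ∈ [72°, 78°) → zone 43.
Hemisphere: N (φ ≥ 0).
Central meridian λ₀ = 6×43 − 183 = 75°.

Zone 43N, central meridian 75°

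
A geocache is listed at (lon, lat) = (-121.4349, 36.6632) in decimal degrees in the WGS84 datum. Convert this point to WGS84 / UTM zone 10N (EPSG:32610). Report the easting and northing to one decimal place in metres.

E 639873.3 m, N 4058652.0 m

Zone 10 central meridian λ₀ = 6×10 − 183 = -123°; Δλ = +1.5651°.
Transverse Mercator on WGS84 with k₀ = 0.9996 gives E = 639873.273 m, N = 4058651.995 m.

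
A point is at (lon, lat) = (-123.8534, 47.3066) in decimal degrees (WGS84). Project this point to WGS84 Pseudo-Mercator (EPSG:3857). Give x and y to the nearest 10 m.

x -13787300 m, y 5992260 m

Web Mercator is spherical with R = a = 6378137 m.
x = R·λ = 6378137 × -2.161649620 = -13787297.421 m.
y = R·ln tan(π/4 + φ/2) = 6378137 × 0.939500575 = 5992263.378 m.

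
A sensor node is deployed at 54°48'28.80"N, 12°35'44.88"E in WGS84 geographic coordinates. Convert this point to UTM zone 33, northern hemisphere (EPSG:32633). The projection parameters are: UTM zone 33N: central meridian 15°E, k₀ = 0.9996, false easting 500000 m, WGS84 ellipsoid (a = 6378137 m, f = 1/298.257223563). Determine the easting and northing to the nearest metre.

Zone 33 central meridian λ₀ = 6×33 − 183 = 15°; Δλ = -2.4042°.
Transverse Mercator on WGS84 with k₀ = 0.9996 gives E = 345488.543 m, N = 6076076.077 m.

E 345489 m, N 6076076 m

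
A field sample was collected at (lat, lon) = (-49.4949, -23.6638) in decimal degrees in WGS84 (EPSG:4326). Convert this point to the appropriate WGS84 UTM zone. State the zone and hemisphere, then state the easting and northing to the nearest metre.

Zone 27S: E 307111 m, N 4514116 m

Longitude -23.6638° lies in the 6° band [-24°, -18°), giving zone 27; latitude is south of the equator, so 27S.
Zone 27 central meridian λ₀ = 6×27 − 183 = -21°; Δλ = -2.6638°.
Transverse Mercator on WGS84 with k₀ = 0.9996 gives E = 307111.440 m, N = 4514115.705 m.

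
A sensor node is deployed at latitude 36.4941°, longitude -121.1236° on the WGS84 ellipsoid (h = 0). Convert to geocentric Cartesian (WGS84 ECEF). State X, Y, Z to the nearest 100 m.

WGS84: a = 6378137 m, e² = 0.006694380; N(φ) = a/√(1−e²sin²φ) = 6385701.855 m.
X = (N+h)·cosφ·cosλ = -2653476.226 m; Y = (N+h)·cosφ·sinλ = -4394624.151 m; Z = (N(1−e²)+h)·sinφ = 3772408.233 m.

X -2653500 m, Y -4394600 m, Z 3772400 m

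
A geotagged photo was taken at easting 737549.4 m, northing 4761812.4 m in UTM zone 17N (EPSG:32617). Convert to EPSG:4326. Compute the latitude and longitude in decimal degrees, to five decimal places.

Zone 17N: λ₀ = -81°, k₀ = 0.9996, false easting 500000 m.
Meridian distance M = (N − FN)/k₀ = 4763717.9 m.
Inverse transverse Mercator on WGS84 gives φ = 42.97190003°, λ = -78.08699994°.

lat 42.97190°, lon -78.08700°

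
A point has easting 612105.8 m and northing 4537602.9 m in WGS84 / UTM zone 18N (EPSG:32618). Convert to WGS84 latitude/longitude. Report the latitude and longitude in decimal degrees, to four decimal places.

Zone 18N: λ₀ = -75°, k₀ = 0.9996, false easting 500000 m.
Meridian distance M = (N − FN)/k₀ = 4539418.7 m.
Inverse transverse Mercator on WGS84 gives φ = 40.98190031°, λ = -73.66739985°.

lat 40.9819°, lon -73.6674°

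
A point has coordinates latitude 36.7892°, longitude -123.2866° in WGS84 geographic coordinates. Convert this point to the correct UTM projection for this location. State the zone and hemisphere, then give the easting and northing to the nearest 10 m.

Zone 10N: E 474430 m, N 4071530 m

Longitude -123.2866° lies in the 6° band [-126°, -120°), giving zone 10; latitude is north of the equator, so 10N.
Zone 10 central meridian λ₀ = 6×10 − 183 = -123°; Δλ = -0.2866°.
Transverse Mercator on WGS84 with k₀ = 0.9996 gives E = 474429.206 m, N = 4071526.358 m.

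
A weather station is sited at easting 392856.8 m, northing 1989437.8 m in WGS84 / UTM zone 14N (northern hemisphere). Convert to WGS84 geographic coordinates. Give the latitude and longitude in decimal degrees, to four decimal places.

lat 17.9906°, lon -100.0120°

Zone 14N: λ₀ = -99°, k₀ = 0.9996, false easting 500000 m.
Meridian distance M = (N − FN)/k₀ = 1990233.9 m.
Inverse transverse Mercator on WGS84 gives φ = 17.99059968°, λ = -100.01200013°.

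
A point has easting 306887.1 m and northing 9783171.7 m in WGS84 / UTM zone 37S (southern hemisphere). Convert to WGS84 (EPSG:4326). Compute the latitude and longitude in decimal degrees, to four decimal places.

Zone 37S: λ₀ = 39°, k₀ = 0.9996, false easting 500000 m, false northing 10000000 m.
Meridian distance M = (N − FN)/k₀ = -216915.1 m.
Inverse transverse Mercator on WGS84 gives φ = -1.96080001°, λ = 37.26380010°.

lat -1.9608°, lon 37.2638°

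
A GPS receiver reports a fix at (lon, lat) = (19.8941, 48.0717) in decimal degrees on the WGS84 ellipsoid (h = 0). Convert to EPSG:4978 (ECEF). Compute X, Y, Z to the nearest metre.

WGS84: a = 6378137 m, e² = 0.006694380; N(φ) = a/√(1−e²sin²φ) = 6389986.706 m.
X = (N+h)·cosφ·cosλ = 4014982.311 m; Y = (N+h)·cosφ·sinλ = 1452935.707 m; Z = (N(1−e²)+h)·sinφ = 4722207.196 m.

X 4014982 m, Y 1452936 m, Z 4722207 m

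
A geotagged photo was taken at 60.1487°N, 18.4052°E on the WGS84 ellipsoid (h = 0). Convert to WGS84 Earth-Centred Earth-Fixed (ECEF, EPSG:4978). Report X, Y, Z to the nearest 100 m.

WGS84: a = 6378137 m, e² = 0.006694380; N(φ) = a/√(1−e²sin²φ) = 6394257.449 m.
X = (N+h)·cosφ·cosλ = 3019940.370 m; Y = (N+h)·cosφ·sinλ = 1004904.871 m; Z = (N(1−e²)+h)·sinφ = 5508742.104 m.

X 3019900 m, Y 1004900 m, Z 5508700 m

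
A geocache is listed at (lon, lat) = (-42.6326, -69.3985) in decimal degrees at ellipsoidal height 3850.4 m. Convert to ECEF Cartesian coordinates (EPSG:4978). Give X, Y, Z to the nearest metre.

X 1656982 m, Y -1525414 m, Z -5951363 m

WGS84: a = 6378137 m, e² = 0.006694380; N(φ) = a/√(1−e²sin²φ) = 6396925.335 m.
X = (N+h)·cosφ·cosλ = 1656982.231 m; Y = (N+h)·cosφ·sinλ = -1525414.153 m; Z = (N(1−e²)+h)·sinφ = -5951363.299 m.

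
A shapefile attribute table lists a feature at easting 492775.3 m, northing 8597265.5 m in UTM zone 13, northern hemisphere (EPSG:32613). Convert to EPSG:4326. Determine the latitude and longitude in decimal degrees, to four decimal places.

Zone 13N: λ₀ = -105°, k₀ = 0.9996, false easting 500000 m.
Meridian distance M = (N − FN)/k₀ = 8600705.8 m.
Inverse transverse Mercator on WGS84 gives φ = 77.45229976°, λ = -105.29789979°.

lat 77.4523°, lon -105.2979°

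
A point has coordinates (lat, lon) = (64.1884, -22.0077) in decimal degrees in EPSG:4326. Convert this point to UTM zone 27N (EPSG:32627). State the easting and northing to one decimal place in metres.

E 451044.9 m, N 7118395.9 m

Zone 27 central meridian λ₀ = 6×27 − 183 = -21°; Δλ = -1.0077°.
Transverse Mercator on WGS84 with k₀ = 0.9996 gives E = 451044.909 m, N = 7118395.933 m.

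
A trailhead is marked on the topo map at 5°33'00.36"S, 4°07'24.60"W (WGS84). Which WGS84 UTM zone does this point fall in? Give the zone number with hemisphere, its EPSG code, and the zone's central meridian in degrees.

Zone 30S (EPSG:32730), central meridian -3°

UTM zone = ⌊(λ + 180)/6⌋ + 1; -4.1235° ∈ [-6°, 0°) → zone 30.
Hemisphere: S (φ < 0).
Central meridian λ₀ = 6×30 − 183 = -3°.
EPSG code: 32730.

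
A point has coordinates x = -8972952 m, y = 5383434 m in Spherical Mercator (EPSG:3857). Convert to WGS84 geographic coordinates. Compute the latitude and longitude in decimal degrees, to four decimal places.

lat 43.4677°, lon -80.6054°

R = 6378137 m. λ = x/R = -80.60539925°.
φ = 2·arctan(exp(y/R)) − 90° = 2·arctan(2.32576) − 90° = 43.46770207°.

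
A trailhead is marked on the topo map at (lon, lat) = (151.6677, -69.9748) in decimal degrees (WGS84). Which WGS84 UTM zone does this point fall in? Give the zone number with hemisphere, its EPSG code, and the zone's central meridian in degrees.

UTM zone = ⌊(λ + 180)/6⌋ + 1; 151.6677° ∈ [150°, 156°) → zone 56.
Hemisphere: S (φ < 0).
Central meridian λ₀ = 6×56 − 183 = 153°.
EPSG code: 32756.

Zone 56S (EPSG:32756), central meridian 153°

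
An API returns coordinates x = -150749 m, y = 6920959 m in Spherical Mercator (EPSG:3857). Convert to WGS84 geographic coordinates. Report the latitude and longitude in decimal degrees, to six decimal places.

R = 6378137 m. λ = x/R = -1.35420131°.
φ = 2·arctan(exp(y/R)) − 90° = 2·arctan(2.95976) − 90° = 52.66330127°.

lat 52.663301°, lon -1.354201°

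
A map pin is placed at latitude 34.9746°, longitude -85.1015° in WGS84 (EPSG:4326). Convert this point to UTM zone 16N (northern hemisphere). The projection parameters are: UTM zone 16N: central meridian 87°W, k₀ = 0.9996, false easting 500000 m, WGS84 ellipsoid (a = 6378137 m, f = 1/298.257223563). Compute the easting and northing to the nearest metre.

Zone 16 central meridian λ₀ = 6×16 − 183 = -87°; Δλ = +1.8985°.
Transverse Mercator on WGS84 with k₀ = 0.9996 gives E = 673305.748 m, N = 3871872.501 m.

E 673306 m, N 3871873 m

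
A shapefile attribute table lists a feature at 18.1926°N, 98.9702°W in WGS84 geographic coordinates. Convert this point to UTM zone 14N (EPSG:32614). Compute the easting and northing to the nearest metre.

E 503151 m, N 2011495 m

Zone 14 central meridian λ₀ = 6×14 − 183 = -99°; Δλ = +0.0298°.
Transverse Mercator on WGS84 with k₀ = 0.9996 gives E = 503151.264 m, N = 2011494.526 m.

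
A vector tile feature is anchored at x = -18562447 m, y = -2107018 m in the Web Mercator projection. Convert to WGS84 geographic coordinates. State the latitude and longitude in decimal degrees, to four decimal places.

lat -18.5925°, lon -166.7493°

R = 6378137 m. λ = x/R = -166.74929851°.
φ = 2·arctan(exp(y/R)) − 90° = 2·arctan(0.71867) − 90° = -18.59250307°.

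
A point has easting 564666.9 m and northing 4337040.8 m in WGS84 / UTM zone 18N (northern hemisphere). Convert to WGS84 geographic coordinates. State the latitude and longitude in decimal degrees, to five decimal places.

lat 39.18020°, lon -74.25130°

Zone 18N: λ₀ = -75°, k₀ = 0.9996, false easting 500000 m.
Meridian distance M = (N − FN)/k₀ = 4338776.3 m.
Inverse transverse Mercator on WGS84 gives φ = 39.18019986°, λ = -74.25129947°.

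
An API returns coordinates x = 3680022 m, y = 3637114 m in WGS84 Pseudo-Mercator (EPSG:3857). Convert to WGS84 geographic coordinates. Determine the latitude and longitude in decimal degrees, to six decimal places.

R = 6378137 m. λ = x/R = 33.05820008°.
φ = 2·arctan(exp(y/R)) − 90° = 2·arctan(1.76870) − 90° = 31.03360375°.

lat 31.033604°, lon 33.058200°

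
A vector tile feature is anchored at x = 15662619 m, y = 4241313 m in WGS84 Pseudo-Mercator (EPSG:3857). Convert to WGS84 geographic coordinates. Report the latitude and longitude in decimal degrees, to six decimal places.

lat 35.567799°, lon 140.699700°

R = 6378137 m. λ = x/R = 140.69970037°.
φ = 2·arctan(exp(y/R)) − 90° = 2·arctan(1.94445) − 90° = 35.56779905°.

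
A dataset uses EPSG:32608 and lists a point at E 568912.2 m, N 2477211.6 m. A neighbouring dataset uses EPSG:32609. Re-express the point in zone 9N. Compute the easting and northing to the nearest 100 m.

E -49200 m, N 2486800 m

UTM 8N → geographic: φ = 22.39960013°, λ = -134.33049995°.
UTM 9N (λ₀ = -129°) forward: E = -49229.915 m, N = 2486813.194 m.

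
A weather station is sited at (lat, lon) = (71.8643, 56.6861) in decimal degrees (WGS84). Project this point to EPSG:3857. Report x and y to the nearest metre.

Web Mercator is spherical with R = a = 6378137 m.
x = R·λ = 6378137 × 0.989359085 = 6310267.787 m.
y = R·ln tan(π/4 + φ/2) = 6378137 × 1.835093485 = 11704477.652 m.

x 6310268 m, y 11704478 m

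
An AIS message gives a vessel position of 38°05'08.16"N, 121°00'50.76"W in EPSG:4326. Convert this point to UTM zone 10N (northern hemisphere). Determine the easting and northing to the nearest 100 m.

E 674200 m, N 4217200 m

Zone 10 central meridian λ₀ = 6×10 − 183 = -123°; Δλ = +1.9859°.
Transverse Mercator on WGS84 with k₀ = 0.9996 gives E = 674162.270 m, N = 4217174.795 m.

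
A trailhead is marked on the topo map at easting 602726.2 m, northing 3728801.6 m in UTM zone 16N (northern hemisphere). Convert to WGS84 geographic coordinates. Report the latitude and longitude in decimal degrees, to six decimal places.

Zone 16N: λ₀ = -87°, k₀ = 0.9996, false easting 500000 m.
Meridian distance M = (N − FN)/k₀ = 3730293.7 m.
Inverse transverse Mercator on WGS84 gives φ = 33.69420008°, λ = -85.89159946°.

lat 33.694200°, lon -85.891599°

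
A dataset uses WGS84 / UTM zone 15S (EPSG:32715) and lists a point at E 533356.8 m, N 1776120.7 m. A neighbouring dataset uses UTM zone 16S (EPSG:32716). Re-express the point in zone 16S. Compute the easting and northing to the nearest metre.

UTM 15S → geographic: φ = -74.10339998°, λ = -91.90889887°.
UTM 16S (λ₀ = -87°) forward: E = 350075.059 m, N = 1770244.922 m.

E 350075 m, N 1770245 m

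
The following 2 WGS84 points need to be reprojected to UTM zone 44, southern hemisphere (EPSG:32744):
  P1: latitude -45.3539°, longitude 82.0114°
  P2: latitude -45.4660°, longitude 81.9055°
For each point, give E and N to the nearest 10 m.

P1: E 579220 m, N 4977240 m; P2: E 570790 m, N 4964880 m

UTM zone 44S: λ₀ = 81°, k₀ = 0.9996.
P1 (-45.3539°, 82.0114°) → (579221.503, 4977237.079) m.
P2 (-45.4660°, 81.9055°) → (570786.340, 4964882.043) m.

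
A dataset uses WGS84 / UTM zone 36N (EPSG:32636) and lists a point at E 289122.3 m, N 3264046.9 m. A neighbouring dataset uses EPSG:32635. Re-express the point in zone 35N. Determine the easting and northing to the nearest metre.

E 870924 m, N 3268176 m

UTM 36N → geographic: φ = 29.48820007°, λ = 30.82490037°.
UTM 35N (λ₀ = 27°) forward: E = 870923.977 m, N = 3268176.164 m.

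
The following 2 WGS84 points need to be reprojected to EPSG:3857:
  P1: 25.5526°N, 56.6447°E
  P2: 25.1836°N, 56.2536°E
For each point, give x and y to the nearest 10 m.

P1: x 6305660 m, y 2943770 m; P2: x 6262120 m, y 2898310 m

Web Mercator: x = R·λ, y = R·ln tan(π/4+φ/2), R = 6378137 m.
P1 (25.5526°, 56.6447°) → (6305659.160, 2943773.230) m.
P2 (25.1836°, 56.2536°) → (6262122.107, 2898312.651) m.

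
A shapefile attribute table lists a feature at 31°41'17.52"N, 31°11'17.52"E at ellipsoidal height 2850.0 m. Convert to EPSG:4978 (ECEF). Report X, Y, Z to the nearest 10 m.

WGS84: a = 6378137 m, e² = 0.006694380; N(φ) = a/√(1−e²sin²φ) = 6384036.093 m.
X = (N+h)·cosφ·cosλ = 4649249.004 m; Y = (N+h)·cosφ·sinλ = 2814376.745 m; Z = (N(1−e²)+h)·sinφ = 3332558.698 m.

X 4649250 m, Y 2814380 m, Z 3332560 m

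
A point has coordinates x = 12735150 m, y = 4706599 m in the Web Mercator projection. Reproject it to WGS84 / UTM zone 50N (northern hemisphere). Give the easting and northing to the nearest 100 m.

E 274700 m, N 4308300 m

Web Mercator inverse (R = 6378137 m) → φ = 38.89469682°, λ = 114.40179891°.
UTM 50N forward: E = 274667.605 m, N = 4308300.261 m.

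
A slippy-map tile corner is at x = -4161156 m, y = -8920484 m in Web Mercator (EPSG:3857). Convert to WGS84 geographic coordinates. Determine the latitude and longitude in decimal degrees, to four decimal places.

lat -62.2576°, lon -37.3803°

R = 6378137 m. λ = x/R = -37.38030034°.
φ = 2·arctan(exp(y/R)) − 90° = 2·arctan(0.24694) − 90° = -62.25760023°.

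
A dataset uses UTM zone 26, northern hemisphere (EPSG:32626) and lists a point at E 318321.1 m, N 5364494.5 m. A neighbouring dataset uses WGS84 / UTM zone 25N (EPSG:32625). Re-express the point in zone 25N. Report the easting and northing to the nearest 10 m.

UTM 26N → geographic: φ = 48.40740031°, λ = -29.45499965°.
UTM 25N (λ₀ = -33°) forward: E = 762332.614 m, N = 5367655.813 m.

E 762330 m, N 5367660 m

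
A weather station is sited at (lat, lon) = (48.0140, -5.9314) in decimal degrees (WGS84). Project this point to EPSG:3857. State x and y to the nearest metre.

x -660280 m, y 6109184 m

Web Mercator is spherical with R = a = 6378137 m.
x = R·λ = 6378137 × -0.103522459 = -660280.428 m.
y = R·ln tan(π/4 + φ/2) = 6378137 × 0.957832084 = 6109184.252 m.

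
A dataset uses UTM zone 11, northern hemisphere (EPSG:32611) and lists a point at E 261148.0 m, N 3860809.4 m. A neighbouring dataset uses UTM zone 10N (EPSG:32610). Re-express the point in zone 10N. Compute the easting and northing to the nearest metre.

UTM 11N → geographic: φ = 34.86159973°, λ = -119.61280003°.
UTM 10N (λ₀ = -123°) forward: E = 809670.126 m, N = 3862930.895 m.

E 809670 m, N 3862931 m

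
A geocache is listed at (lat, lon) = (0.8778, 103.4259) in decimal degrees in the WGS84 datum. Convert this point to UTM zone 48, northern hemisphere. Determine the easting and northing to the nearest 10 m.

Zone 48 central meridian λ₀ = 6×48 − 183 = 105°; Δλ = -1.5741°.
Transverse Mercator on WGS84 with k₀ = 0.9996 gives E = 324840.325 m, N = 97060.219 m.

E 324840 m, N 97060 m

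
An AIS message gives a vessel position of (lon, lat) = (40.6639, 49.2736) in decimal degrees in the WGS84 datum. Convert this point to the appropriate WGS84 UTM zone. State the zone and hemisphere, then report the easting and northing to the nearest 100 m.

Longitude 40.6639° lies in the 6° band [36°, 42°), giving zone 37; latitude is north of the equator, so 37N.
Zone 37 central meridian λ₀ = 6×37 − 183 = 39°; Δλ = +1.6639°.
Transverse Mercator on WGS84 with k₀ = 0.9996 gives E = 621031.333 m, N = 5459203.316 m.

Zone 37N: E 621000 m, N 5459200 m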